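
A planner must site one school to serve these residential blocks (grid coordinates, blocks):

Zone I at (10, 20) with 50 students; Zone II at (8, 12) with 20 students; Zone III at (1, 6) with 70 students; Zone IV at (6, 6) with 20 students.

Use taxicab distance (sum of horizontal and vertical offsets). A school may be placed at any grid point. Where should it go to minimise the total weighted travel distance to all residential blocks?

(6, 6)

Manhattan distance separates: Σwᵢ(|x−xᵢ|+|y−yᵢ|) = Σwᵢ|x−xᵢ| + Σwᵢ|y−yᵢ|, so x and y are optimised independently as 1-D weighted medians.
Total weight W = 160; half = 80.
x-coordinate, sorted with cumulative weight:
  x=1 (Zone III, w=70) cum 70
  x=6 (Zone IV, w=20) cum 90  ← median
  x=8 (Zone II, w=20) cum 110
  x=10 (Zone I, w=50) cum 160
⇒ x* = 6
y-coordinate, sorted with cumulative weight:
  y=6 (Zone III, w=70) cum 70
  y=6 (Zone IV, w=20) cum 90  ← median
  y=12 (Zone II, w=20) cum 110
  y=20 (Zone I, w=50) cum 160
⇒ y* = 6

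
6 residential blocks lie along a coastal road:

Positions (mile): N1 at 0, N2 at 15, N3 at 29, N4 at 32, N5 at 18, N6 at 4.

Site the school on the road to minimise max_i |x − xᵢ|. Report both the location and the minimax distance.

location 16, max distance 16

The 1-center on a line is the midpoint of the two extreme points: leftmost at 0, rightmost at 32.
Optimal location = (0 + 32)/2 = 16; maximum distance = (32 − 0)/2 = 16.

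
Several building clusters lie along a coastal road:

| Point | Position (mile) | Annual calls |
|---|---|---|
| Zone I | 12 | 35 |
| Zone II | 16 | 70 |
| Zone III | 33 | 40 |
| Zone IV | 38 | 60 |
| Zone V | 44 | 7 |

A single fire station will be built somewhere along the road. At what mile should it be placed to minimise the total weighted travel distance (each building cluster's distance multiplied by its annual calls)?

x = 33

For a sum of weighted absolute distances on a line, the optimum is the weighted median (not the mean). Total weight W = 212; half-weight = 106.
Sort by position and accumulate weight:
  mile 12 (Zone I, w=35) → cum 35
  mile 16 (Zone II, w=70) → cum 105
  mile 33 (Zone III, w=40) → cum 145  ≥ 106 → median here
  mile 38 (Zone IV, w=60) → cum 205
  mile 44 (Zone V, w=7) → cum 212
Optimal location: mile 33.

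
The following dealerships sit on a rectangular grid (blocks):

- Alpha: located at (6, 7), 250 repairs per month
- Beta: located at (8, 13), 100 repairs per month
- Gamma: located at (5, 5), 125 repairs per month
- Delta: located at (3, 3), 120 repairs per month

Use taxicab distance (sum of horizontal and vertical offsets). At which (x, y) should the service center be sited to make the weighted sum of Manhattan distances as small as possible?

Manhattan distance separates: Σwᵢ(|x−xᵢ|+|y−yᵢ|) = Σwᵢ|x−xᵢ| + Σwᵢ|y−yᵢ|, so x and y are optimised independently as 1-D weighted medians.
Total weight W = 595; half = 297.5.
x-coordinate, sorted with cumulative weight:
  x=3 (Delta, w=120) cum 120
  x=5 (Gamma, w=125) cum 245
  x=6 (Alpha, w=250) cum 495  ← median
  x=8 (Beta, w=100) cum 595
⇒ x* = 6
y-coordinate, sorted with cumulative weight:
  y=3 (Delta, w=120) cum 120
  y=5 (Gamma, w=125) cum 245
  y=7 (Alpha, w=250) cum 495  ← median
  y=13 (Beta, w=100) cum 595
⇒ y* = 7

(6, 7)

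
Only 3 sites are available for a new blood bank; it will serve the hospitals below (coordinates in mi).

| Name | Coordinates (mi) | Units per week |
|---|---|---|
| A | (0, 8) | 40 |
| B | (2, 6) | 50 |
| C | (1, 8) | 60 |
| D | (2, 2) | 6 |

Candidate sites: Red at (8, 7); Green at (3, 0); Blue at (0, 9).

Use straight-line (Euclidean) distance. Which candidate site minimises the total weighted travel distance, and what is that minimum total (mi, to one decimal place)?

Blue, total 348.8 mi

Total weighted distance at each candidate:
  Red (8, 7): total = 1097.8
  Green (3, 0): total = 1154.1
  Blue (0, 9): total = 348.8
Minimum is at Blue with total 348.8 mi.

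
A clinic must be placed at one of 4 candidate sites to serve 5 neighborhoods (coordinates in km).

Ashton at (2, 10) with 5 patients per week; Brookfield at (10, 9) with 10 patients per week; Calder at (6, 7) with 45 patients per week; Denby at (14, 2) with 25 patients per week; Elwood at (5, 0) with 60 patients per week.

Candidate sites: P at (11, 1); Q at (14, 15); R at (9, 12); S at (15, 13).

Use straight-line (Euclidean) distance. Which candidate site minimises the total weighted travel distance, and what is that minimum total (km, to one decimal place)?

Total weighted distance at each candidate:
  P (11, 1): total = 939.7
  Q (14, 15): total = 2020.8
  R (9, 12): total = 1368.9
  S (15, 13): total = 1877.7
Minimum is at P with total 939.7 km.

P, total 939.7 km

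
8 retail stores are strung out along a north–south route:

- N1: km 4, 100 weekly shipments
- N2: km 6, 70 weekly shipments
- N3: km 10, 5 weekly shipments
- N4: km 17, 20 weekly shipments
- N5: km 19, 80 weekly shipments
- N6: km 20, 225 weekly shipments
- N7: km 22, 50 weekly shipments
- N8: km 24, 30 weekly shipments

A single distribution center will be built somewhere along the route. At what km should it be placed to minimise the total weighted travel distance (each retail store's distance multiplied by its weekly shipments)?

For a sum of weighted absolute distances on a line, the optimum is the weighted median (not the mean). Total weight W = 580; half-weight = 290.
Sort by position and accumulate weight:
  km 4 (N1, w=100) → cum 100
  km 6 (N2, w=70) → cum 170
  km 10 (N3, w=5) → cum 175
  km 17 (N4, w=20) → cum 195
  km 19 (N5, w=80) → cum 275
  km 20 (N6, w=225) → cum 500  ≥ 290 → median here
  km 22 (N7, w=50) → cum 550
  km 24 (N8, w=30) → cum 580
Optimal location: km 20.

x = 20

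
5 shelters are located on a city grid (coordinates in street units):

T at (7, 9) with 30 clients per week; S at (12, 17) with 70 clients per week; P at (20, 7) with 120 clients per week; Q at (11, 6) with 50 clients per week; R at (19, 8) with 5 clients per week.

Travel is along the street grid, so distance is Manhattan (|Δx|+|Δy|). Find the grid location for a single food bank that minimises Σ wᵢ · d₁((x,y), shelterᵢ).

(12, 7)

Manhattan distance separates: Σwᵢ(|x−xᵢ|+|y−yᵢ|) = Σwᵢ|x−xᵢ| + Σwᵢ|y−yᵢ|, so x and y are optimised independently as 1-D weighted medians.
Total weight W = 275; half = 137.5.
x-coordinate, sorted with cumulative weight:
  x=7 (T, w=30) cum 30
  x=11 (Q, w=50) cum 80
  x=12 (S, w=70) cum 150  ← median
  x=19 (R, w=5) cum 155
  x=20 (P, w=120) cum 275
⇒ x* = 12
y-coordinate, sorted with cumulative weight:
  y=6 (Q, w=50) cum 50
  y=7 (P, w=120) cum 170  ← median
  y=8 (R, w=5) cum 175
  y=9 (T, w=30) cum 205
  y=17 (S, w=70) cum 275
⇒ y* = 7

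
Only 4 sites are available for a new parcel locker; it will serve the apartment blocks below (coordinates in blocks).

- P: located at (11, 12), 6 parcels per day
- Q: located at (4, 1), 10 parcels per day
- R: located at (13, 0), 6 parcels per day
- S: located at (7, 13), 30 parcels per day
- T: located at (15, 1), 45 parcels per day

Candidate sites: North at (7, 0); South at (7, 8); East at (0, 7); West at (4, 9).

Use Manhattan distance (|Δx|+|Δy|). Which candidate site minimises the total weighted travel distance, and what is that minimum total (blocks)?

Total weighted distance at each candidate:
  North (7, 0): total = 967
  South (7, 8): total = 1057
  East (0, 7): total = 1651
  West (4, 9): total = 1313
Minimum is at North with total 967 blocks.

North, total 967 blocks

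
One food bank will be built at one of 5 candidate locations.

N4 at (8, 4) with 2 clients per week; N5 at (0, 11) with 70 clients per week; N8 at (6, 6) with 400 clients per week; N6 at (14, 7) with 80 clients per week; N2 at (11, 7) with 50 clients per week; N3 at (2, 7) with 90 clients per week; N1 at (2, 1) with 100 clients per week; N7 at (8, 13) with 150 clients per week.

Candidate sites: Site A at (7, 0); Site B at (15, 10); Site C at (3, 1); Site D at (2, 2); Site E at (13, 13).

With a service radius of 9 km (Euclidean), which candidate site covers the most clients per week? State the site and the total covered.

Site A, covering 642

Coverage radius r = 9 km; a point is covered iff (Δx)²+(Δy)² ≤ 9² = 81.
  Site A (7, 0): covers {N4, N8, N2, N3, N1} → 642
  Site B (15, 10): covers {N6, N2, N7} → 280
  Site C (3, 1): covers {N4, N8, N3, N1} → 592
  Site D (2, 2): covers {N4, N8, N3, N1} → 592
  Site E (13, 13): covers {N6, N2, N7} → 280
Maximum coverage at Site A: 642 clients per week.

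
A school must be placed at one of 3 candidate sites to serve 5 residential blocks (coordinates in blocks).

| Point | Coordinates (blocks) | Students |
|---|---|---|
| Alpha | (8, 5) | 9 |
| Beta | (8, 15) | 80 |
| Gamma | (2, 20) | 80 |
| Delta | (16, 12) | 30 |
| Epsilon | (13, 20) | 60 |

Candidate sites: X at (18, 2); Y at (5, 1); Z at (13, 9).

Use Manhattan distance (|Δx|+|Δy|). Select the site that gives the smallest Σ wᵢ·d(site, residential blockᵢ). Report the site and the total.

Total weighted distance at each candidate:
  X (18, 2): total = 6417
  Y (5, 1): total = 5463
  Z (13, 9): total = 3561
Minimum is at Z with total 3561 blocks.

Z, total 3561 blocks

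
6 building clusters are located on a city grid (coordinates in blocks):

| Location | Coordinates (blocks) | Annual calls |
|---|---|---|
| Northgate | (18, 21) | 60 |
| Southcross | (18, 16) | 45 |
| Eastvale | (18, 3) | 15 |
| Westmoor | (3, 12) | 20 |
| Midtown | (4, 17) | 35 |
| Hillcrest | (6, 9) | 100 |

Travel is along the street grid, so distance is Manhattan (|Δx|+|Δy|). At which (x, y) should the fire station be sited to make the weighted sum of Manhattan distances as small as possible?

Manhattan distance separates: Σwᵢ(|x−xᵢ|+|y−yᵢ|) = Σwᵢ|x−xᵢ| + Σwᵢ|y−yᵢ|, so x and y are optimised independently as 1-D weighted medians.
Total weight W = 275; half = 137.5.
x-coordinate, sorted with cumulative weight:
  x=3 (Westmoor, w=20) cum 20
  x=4 (Midtown, w=35) cum 55
  x=6 (Hillcrest, w=100) cum 155  ← median
  x=18 (Northgate, w=60) cum 215
  x=18 (Southcross, w=45) cum 260
  x=18 (Eastvale, w=15) cum 275
⇒ x* = 6
y-coordinate, sorted with cumulative weight:
  y=3 (Eastvale, w=15) cum 15
  y=9 (Hillcrest, w=100) cum 115
  y=12 (Westmoor, w=20) cum 135
  y=16 (Southcross, w=45) cum 180  ← median
  y=17 (Midtown, w=35) cum 215
  y=21 (Northgate, w=60) cum 275
⇒ y* = 16

(6, 16)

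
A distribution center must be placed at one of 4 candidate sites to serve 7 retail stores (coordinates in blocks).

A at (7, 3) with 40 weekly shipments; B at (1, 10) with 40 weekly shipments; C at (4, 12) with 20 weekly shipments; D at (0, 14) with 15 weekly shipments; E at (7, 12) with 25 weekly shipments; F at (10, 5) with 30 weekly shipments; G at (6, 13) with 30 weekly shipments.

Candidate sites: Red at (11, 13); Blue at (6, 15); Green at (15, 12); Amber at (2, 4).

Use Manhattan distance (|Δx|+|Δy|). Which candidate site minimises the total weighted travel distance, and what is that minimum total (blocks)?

Blue, total 1705 blocks

Total weighted distance at each candidate:
  Red (11, 13): total = 1965
  Blue (6, 15): total = 1705
  Green (15, 12): total = 2655
  Amber (2, 4): total = 1885
Minimum is at Blue with total 1705 blocks.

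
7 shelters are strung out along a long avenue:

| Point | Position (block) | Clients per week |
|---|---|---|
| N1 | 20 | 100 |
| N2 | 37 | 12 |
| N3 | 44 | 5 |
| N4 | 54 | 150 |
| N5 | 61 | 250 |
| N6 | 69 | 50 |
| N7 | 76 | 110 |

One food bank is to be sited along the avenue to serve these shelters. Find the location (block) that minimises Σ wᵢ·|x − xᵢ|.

For a sum of weighted absolute distances on a line, the optimum is the weighted median (not the mean). Total weight W = 677; half-weight = 338.5.
Sort by position and accumulate weight:
  block 20 (N1, w=100) → cum 100
  block 37 (N2, w=12) → cum 112
  block 44 (N3, w=5) → cum 117
  block 54 (N4, w=150) → cum 267
  block 61 (N5, w=250) → cum 517  ≥ 338.5 → median here
  block 69 (N6, w=50) → cum 567
  block 76 (N7, w=110) → cum 677
Optimal location: block 61.

x = 61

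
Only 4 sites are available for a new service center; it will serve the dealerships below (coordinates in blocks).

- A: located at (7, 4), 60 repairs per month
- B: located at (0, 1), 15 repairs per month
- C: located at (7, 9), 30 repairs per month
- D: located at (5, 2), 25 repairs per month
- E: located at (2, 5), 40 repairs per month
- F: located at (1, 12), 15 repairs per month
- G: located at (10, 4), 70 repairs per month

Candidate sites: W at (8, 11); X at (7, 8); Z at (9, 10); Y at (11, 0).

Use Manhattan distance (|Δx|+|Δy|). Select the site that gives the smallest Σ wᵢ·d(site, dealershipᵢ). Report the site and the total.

X, total 1640 blocks

Total weighted distance at each candidate:
  W (8, 11): total = 2370
  X (7, 8): total = 1640
  Z (9, 10): total = 2260
  Y (11, 0): total = 2490
Minimum is at X with total 1640 blocks.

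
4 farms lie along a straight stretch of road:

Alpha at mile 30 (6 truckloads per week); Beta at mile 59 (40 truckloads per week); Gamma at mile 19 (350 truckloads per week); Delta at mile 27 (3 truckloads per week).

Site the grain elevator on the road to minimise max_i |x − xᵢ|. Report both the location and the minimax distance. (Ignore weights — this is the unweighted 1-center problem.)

The 1-center on a line is the midpoint of the two extreme points: leftmost at 19, rightmost at 59.
Optimal location = (19 + 59)/2 = 39; maximum distance = (59 − 19)/2 = 20.

location 39, max distance 20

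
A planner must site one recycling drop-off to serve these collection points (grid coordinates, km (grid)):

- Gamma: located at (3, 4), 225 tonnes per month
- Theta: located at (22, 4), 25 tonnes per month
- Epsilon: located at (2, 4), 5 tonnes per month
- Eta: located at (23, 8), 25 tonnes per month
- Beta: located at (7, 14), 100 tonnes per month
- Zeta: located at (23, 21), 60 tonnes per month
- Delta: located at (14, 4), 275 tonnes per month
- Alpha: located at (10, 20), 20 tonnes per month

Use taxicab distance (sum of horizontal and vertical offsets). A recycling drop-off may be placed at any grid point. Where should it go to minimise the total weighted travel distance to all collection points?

(14, 4)

Manhattan distance separates: Σwᵢ(|x−xᵢ|+|y−yᵢ|) = Σwᵢ|x−xᵢ| + Σwᵢ|y−yᵢ|, so x and y are optimised independently as 1-D weighted medians.
Total weight W = 735; half = 367.5.
x-coordinate, sorted with cumulative weight:
  x=2 (Epsilon, w=5) cum 5
  x=3 (Gamma, w=225) cum 230
  x=7 (Beta, w=100) cum 330
  x=10 (Alpha, w=20) cum 350
  x=14 (Delta, w=275) cum 625  ← median
  x=22 (Theta, w=25) cum 650
  x=23 (Eta, w=25) cum 675
  x=23 (Zeta, w=60) cum 735
⇒ x* = 14
y-coordinate, sorted with cumulative weight:
  y=4 (Gamma, w=225) cum 225
  y=4 (Theta, w=25) cum 250
  y=4 (Epsilon, w=5) cum 255
  y=4 (Delta, w=275) cum 530  ← median
  y=8 (Eta, w=25) cum 555
  y=14 (Beta, w=100) cum 655
  y=20 (Alpha, w=20) cum 675
  y=21 (Zeta, w=60) cum 735
⇒ y* = 4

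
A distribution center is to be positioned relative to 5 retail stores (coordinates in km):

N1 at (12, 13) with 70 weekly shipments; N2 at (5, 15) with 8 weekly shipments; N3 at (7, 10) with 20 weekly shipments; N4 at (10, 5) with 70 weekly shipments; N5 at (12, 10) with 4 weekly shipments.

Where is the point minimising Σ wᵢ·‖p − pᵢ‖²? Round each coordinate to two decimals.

The minimiser of Σwᵢ‖p−pᵢ‖² is the weighted centroid p* = (Σwᵢpᵢ)/(Σwᵢ).
Σwᵢ = 172.
Σwᵢxᵢ = 70·12 + 8·5 + 20·7 + 70·10 + 4·12 = 1768.
Σwᵢyᵢ = 70·13 + 8·15 + 20·10 + 70·5 + 4·10 = 1620.
x* = 1768/172 = 10.28, y* = 1620/172 = 9.42.

(10.28, 9.42)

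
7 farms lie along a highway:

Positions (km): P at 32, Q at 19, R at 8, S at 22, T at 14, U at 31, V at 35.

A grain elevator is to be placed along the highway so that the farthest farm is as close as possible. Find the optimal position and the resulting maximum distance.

location 21.5, max distance 13.5

The 1-center on a line is the midpoint of the two extreme points: leftmost at 8, rightmost at 35.
Optimal location = (8 + 35)/2 = 21.5; maximum distance = (35 − 8)/2 = 13.5.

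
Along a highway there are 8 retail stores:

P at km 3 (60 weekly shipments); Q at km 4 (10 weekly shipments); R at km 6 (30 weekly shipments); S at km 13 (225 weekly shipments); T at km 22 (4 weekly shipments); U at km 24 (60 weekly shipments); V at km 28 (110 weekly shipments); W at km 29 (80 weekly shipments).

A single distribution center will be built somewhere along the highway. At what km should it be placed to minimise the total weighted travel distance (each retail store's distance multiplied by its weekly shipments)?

x = 13

For a sum of weighted absolute distances on a line, the optimum is the weighted median (not the mean). Total weight W = 579; half-weight = 289.5.
Sort by position and accumulate weight:
  km 3 (P, w=60) → cum 60
  km 4 (Q, w=10) → cum 70
  km 6 (R, w=30) → cum 100
  km 13 (S, w=225) → cum 325  ≥ 289.5 → median here
  km 22 (T, w=4) → cum 329
  km 24 (U, w=60) → cum 389
  km 28 (V, w=110) → cum 499
  km 29 (W, w=80) → cum 579
Optimal location: km 13.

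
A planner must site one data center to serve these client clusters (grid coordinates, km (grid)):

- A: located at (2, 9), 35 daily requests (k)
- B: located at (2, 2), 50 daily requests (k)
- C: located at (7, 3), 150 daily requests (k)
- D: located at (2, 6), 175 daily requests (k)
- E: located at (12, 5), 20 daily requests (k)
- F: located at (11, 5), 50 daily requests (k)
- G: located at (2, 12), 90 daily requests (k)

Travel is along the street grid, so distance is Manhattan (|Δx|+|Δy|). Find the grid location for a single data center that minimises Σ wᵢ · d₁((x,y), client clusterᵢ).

Manhattan distance separates: Σwᵢ(|x−xᵢ|+|y−yᵢ|) = Σwᵢ|x−xᵢ| + Σwᵢ|y−yᵢ|, so x and y are optimised independently as 1-D weighted medians.
Total weight W = 570; half = 285.
x-coordinate, sorted with cumulative weight:
  x=2 (A, w=35) cum 35
  x=2 (B, w=50) cum 85
  x=2 (D, w=175) cum 260
  x=2 (G, w=90) cum 350  ← median
  x=7 (C, w=150) cum 500
  x=11 (F, w=50) cum 550
  x=12 (E, w=20) cum 570
⇒ x* = 2
y-coordinate, sorted with cumulative weight:
  y=2 (B, w=50) cum 50
  y=3 (C, w=150) cum 200
  y=5 (E, w=20) cum 220
  y=5 (F, w=50) cum 270
  y=6 (D, w=175) cum 445  ← median
  y=9 (A, w=35) cum 480
  y=12 (G, w=90) cum 570
⇒ y* = 6

(2, 6)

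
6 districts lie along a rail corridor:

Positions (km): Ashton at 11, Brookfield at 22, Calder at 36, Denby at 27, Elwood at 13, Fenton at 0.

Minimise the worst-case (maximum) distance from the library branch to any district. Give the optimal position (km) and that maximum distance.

The 1-center on a line is the midpoint of the two extreme points: leftmost at 0, rightmost at 36.
Optimal location = (0 + 36)/2 = 18; maximum distance = (36 − 0)/2 = 18.

location 18, max distance 18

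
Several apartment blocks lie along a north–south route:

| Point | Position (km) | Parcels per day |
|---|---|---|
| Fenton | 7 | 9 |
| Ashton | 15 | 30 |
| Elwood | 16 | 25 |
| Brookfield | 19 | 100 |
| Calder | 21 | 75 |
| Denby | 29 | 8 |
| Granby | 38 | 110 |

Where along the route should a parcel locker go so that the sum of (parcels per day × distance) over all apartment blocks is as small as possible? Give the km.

For a sum of weighted absolute distances on a line, the optimum is the weighted median (not the mean). Total weight W = 357; half-weight = 178.5.
Sort by position and accumulate weight:
  km 7 (Fenton, w=9) → cum 9
  km 15 (Ashton, w=30) → cum 39
  km 16 (Elwood, w=25) → cum 64
  km 19 (Brookfield, w=100) → cum 164
  km 21 (Calder, w=75) → cum 239  ≥ 178.5 → median here
  km 29 (Denby, w=8) → cum 247
  km 38 (Granby, w=110) → cum 357
Optimal location: km 21.

x = 21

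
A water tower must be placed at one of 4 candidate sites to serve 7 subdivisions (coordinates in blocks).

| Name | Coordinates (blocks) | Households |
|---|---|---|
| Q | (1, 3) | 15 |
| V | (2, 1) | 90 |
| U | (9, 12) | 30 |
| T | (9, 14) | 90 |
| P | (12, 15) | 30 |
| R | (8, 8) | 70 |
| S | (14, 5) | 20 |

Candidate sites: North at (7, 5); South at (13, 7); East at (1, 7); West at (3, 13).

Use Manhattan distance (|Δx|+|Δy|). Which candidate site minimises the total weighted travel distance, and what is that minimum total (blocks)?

Total weighted distance at each candidate:
  North (7, 5): total = 3060
  South (13, 7): total = 3780
  East (1, 7): total = 3860
  West (3, 13): total = 3600
Minimum is at North with total 3060 blocks.

North, total 3060 blocks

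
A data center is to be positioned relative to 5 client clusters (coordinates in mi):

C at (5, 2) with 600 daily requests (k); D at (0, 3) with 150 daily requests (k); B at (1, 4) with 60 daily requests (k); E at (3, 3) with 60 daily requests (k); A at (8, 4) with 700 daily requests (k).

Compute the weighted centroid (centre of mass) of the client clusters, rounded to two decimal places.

(5.63, 3.10)

The minimiser of Σwᵢ‖p−pᵢ‖² is the weighted centroid p* = (Σwᵢpᵢ)/(Σwᵢ).
Σwᵢ = 1570.
Σwᵢxᵢ = 600·5 + 150·0 + 60·1 + 60·3 + 700·8 = 8840.
Σwᵢyᵢ = 600·2 + 150·3 + 60·4 + 60·3 + 700·4 = 4870.
x* = 8840/1570 = 5.63, y* = 4870/1570 = 3.10.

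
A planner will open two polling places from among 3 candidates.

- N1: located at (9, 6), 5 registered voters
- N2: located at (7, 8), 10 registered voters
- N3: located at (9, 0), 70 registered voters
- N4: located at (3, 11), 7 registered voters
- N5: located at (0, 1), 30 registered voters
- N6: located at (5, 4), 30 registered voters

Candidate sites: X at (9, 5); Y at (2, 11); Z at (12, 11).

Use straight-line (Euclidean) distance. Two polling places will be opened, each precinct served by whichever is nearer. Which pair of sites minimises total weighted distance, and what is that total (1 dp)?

{X, Y}, total 817.2

Evaluate every pair (each demand assigned to the nearer of the two):
  {X, Y}: total = 817.2
  {X, Z}: total = 869.6
  {Y, Z}: total = 1427.0
Best pair: {X, Y} with total 817.2.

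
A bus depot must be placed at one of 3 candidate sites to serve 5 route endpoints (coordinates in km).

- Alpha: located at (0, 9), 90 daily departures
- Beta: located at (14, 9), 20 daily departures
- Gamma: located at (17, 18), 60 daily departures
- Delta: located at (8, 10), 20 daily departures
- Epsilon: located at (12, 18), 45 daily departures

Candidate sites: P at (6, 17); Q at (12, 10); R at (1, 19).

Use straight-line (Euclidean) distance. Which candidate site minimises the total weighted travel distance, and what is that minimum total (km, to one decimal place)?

Total weighted distance at each candidate:
  P (6, 17): total = 2208.3
  Q (12, 10): total = 2134.5
  R (1, 19): total = 2919.5
Minimum is at Q with total 2134.5 km.

Q, total 2134.5 km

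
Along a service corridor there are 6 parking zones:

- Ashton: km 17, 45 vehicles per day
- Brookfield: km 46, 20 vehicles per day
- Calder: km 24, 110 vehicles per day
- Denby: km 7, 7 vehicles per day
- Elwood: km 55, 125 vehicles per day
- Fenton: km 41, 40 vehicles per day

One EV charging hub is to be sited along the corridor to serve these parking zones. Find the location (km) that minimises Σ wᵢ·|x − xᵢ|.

x = 41

For a sum of weighted absolute distances on a line, the optimum is the weighted median (not the mean). Total weight W = 347; half-weight = 173.5.
Sort by position and accumulate weight:
  km 7 (Denby, w=7) → cum 7
  km 17 (Ashton, w=45) → cum 52
  km 24 (Calder, w=110) → cum 162
  km 41 (Fenton, w=40) → cum 202  ≥ 173.5 → median here
  km 46 (Brookfield, w=20) → cum 222
  km 55 (Elwood, w=125) → cum 347
Optimal location: km 41.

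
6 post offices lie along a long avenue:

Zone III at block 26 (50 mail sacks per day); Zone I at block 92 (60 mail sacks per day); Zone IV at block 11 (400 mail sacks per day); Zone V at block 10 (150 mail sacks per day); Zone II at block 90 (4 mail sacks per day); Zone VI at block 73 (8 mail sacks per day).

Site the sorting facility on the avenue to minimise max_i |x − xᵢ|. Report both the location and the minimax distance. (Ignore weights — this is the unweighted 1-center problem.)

The 1-center on a line is the midpoint of the two extreme points: leftmost at 10, rightmost at 92.
Optimal location = (10 + 92)/2 = 51; maximum distance = (92 − 10)/2 = 41.

location 51, max distance 41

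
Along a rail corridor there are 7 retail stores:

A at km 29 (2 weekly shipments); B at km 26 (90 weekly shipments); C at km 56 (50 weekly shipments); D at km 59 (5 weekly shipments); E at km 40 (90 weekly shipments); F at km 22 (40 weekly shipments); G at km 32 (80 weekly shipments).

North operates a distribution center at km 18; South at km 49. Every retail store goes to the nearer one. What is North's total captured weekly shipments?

The indifferent point is the midpoint (18+49)/2 = 33.5; retail stores left of it (closer to North at 18) go to North, those right go to South.
  F at 22 (w=40) → North
  B at 26 (w=90) → North
  A at 29 (w=2) → North
  G at 32 (w=80) → North
  E at 40 (w=90) → South
  C at 56 (w=50) → South
  D at 59 (w=5) → South
North captures 212; South captures 145.

212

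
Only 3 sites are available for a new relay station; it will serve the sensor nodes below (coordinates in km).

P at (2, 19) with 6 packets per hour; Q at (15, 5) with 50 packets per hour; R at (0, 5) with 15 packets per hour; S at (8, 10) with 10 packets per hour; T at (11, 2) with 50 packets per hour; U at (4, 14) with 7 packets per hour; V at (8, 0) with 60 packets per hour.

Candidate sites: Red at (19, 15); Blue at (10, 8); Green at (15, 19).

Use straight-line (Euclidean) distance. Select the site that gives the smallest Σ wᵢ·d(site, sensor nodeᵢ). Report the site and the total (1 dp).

Total weighted distance at each candidate:
  Red (19, 15): total = 3070.7
  Blue (10, 8): total = 1416.4
  Green (15, 19): total = 3372.5
Minimum is at Blue with total 1416.4 km.

Blue, total 1416.4 km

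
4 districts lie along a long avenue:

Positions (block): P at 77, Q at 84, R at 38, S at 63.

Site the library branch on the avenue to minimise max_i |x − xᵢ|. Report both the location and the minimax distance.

location 61, max distance 23

The 1-center on a line is the midpoint of the two extreme points: leftmost at 38, rightmost at 84.
Optimal location = (38 + 84)/2 = 61; maximum distance = (84 − 38)/2 = 23.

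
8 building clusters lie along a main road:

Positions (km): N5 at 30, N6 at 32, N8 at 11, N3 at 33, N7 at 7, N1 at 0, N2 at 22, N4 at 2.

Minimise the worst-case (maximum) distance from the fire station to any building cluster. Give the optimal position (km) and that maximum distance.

The 1-center on a line is the midpoint of the two extreme points: leftmost at 0, rightmost at 33.
Optimal location = (0 + 33)/2 = 16.5; maximum distance = (33 − 0)/2 = 16.5.

location 16.5, max distance 16.5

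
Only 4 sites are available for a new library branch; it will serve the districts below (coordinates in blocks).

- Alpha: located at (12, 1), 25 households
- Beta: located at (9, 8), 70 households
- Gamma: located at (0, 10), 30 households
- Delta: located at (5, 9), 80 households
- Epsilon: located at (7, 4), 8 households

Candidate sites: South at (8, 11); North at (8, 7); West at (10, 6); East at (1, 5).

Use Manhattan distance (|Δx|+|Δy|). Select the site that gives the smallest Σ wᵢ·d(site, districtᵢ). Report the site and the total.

North, total 1152 blocks

Total weighted distance at each candidate:
  South (8, 11): total = 1364
  North (8, 7): total = 1152
  West (10, 6): total = 1485
  East (1, 5): total = 2021
Minimum is at North with total 1152 blocks.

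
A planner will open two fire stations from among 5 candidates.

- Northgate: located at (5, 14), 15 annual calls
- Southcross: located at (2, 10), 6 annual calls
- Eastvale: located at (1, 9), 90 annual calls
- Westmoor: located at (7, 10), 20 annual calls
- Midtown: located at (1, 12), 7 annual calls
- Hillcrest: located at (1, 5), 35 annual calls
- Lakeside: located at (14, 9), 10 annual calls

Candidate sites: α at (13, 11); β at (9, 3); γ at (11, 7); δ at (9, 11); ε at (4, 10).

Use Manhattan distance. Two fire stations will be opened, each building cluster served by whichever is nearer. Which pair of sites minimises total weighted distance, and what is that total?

Evaluate every pair (each demand assigned to the nearer of the two):
  {α, ε}: total = 852
  {γ, ε}: total = 872
  {δ, ε}: total = 892
  {β, ε}: total = 932
  {β, δ}: total = 1596
  {γ, δ}: total = 1646
  {α, δ}: total = 1696
  {β, γ}: total = 1992
  {α, γ}: total = 1998
  {α, β}: total = 2108
Best pair: {α, ε} with total 852.

{α, ε}, total 852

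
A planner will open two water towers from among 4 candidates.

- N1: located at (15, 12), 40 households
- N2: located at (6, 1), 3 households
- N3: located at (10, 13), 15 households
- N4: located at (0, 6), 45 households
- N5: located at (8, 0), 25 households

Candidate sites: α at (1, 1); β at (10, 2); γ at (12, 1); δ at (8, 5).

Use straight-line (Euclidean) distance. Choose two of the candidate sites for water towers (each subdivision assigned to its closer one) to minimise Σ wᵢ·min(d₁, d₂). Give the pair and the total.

{α, δ}, total 887.5

Evaluate every pair (each demand assigned to the nearer of the two):
  {α, δ}: total = 887.5
  {α, β}: total = 924.7
  {β, δ}: total = 965.6
  {α, γ}: total = 986.1
  {γ, δ}: total = 999.0
  {β, γ}: total = 1180.0
Best pair: {α, δ} with total 887.5.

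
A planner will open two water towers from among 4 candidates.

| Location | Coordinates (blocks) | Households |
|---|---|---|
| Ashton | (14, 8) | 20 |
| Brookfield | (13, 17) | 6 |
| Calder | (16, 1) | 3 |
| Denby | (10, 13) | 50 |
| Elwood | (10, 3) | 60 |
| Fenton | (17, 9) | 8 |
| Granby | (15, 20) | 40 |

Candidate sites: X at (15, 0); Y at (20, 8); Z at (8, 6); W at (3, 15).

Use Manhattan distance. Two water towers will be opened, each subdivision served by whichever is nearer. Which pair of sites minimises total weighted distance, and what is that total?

Evaluate every pair (each demand assigned to the nearer of the two):
  {Y, Z}: total = 1711
  {Z, W}: total = 1797
  {X, Z}: total = 1900
  {X, W}: total = 1956
  {X, Y}: total = 2164
  {Y, W}: total = 2287
Best pair: {Y, Z} with total 1711.

{Y, Z}, total 1711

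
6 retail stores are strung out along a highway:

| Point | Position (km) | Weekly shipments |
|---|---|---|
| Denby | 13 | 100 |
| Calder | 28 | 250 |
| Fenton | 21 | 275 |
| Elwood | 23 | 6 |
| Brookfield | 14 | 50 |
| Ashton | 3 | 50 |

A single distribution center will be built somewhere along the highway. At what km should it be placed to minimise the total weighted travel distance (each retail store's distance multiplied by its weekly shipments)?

For a sum of weighted absolute distances on a line, the optimum is the weighted median (not the mean). Total weight W = 731; half-weight = 365.5.
Sort by position and accumulate weight:
  km 3 (Ashton, w=50) → cum 50
  km 13 (Denby, w=100) → cum 150
  km 14 (Brookfield, w=50) → cum 200
  km 21 (Fenton, w=275) → cum 475  ≥ 365.5 → median here
  km 23 (Elwood, w=6) → cum 481
  km 28 (Calder, w=250) → cum 731
Optimal location: km 21.

x = 21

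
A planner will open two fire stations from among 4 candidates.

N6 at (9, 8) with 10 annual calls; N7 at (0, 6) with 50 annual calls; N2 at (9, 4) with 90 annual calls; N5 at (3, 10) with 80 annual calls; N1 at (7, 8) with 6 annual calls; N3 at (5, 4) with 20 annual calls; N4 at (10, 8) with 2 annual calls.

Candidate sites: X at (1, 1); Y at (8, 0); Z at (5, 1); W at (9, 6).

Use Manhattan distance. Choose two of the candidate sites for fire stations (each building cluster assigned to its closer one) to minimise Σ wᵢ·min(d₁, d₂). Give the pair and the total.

{X, W}, total 1450

Evaluate every pair (each demand assigned to the nearer of the two):
  {X, W}: total = 1450
  {Z, W}: total = 1540
  {Y, W}: total = 1600
  {X, Y}: total = 1934
  {Y, Z}: total = 2054
  {X, Z}: total = 2058
Best pair: {X, W} with total 1450.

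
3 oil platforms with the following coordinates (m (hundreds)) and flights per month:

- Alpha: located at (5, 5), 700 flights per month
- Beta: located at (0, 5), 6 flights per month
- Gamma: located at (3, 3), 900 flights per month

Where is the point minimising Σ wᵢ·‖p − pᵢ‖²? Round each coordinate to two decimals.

The minimiser of Σwᵢ‖p−pᵢ‖² is the weighted centroid p* = (Σwᵢpᵢ)/(Σwᵢ).
Σwᵢ = 1606.
Σwᵢxᵢ = 700·5 + 6·0 + 900·3 = 6200.
Σwᵢyᵢ = 700·5 + 6·5 + 900·3 = 6230.
x* = 6200/1606 = 3.86, y* = 6230/1606 = 3.88.

(3.86, 3.88)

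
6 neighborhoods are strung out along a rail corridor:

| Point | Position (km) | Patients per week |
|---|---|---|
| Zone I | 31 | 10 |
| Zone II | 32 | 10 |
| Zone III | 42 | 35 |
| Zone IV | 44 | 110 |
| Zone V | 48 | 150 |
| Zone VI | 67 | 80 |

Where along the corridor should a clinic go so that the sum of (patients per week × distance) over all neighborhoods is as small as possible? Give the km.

x = 48

For a sum of weighted absolute distances on a line, the optimum is the weighted median (not the mean). Total weight W = 395; half-weight = 197.5.
Sort by position and accumulate weight:
  km 31 (Zone I, w=10) → cum 10
  km 32 (Zone II, w=10) → cum 20
  km 42 (Zone III, w=35) → cum 55
  km 44 (Zone IV, w=110) → cum 165
  km 48 (Zone V, w=150) → cum 315  ≥ 197.5 → median here
  km 67 (Zone VI, w=80) → cum 395
Optimal location: km 48.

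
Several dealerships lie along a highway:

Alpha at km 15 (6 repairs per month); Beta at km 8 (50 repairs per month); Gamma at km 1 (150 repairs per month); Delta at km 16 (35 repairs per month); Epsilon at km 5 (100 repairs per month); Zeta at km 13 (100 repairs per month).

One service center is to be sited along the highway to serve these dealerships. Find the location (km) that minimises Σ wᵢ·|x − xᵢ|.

x = 5

For a sum of weighted absolute distances on a line, the optimum is the weighted median (not the mean). Total weight W = 441; half-weight = 220.5.
Sort by position and accumulate weight:
  km 1 (Gamma, w=150) → cum 150
  km 5 (Epsilon, w=100) → cum 250  ≥ 220.5 → median here
  km 8 (Beta, w=50) → cum 300
  km 13 (Zeta, w=100) → cum 400
  km 15 (Alpha, w=6) → cum 406
  km 16 (Delta, w=35) → cum 441
Optimal location: km 5.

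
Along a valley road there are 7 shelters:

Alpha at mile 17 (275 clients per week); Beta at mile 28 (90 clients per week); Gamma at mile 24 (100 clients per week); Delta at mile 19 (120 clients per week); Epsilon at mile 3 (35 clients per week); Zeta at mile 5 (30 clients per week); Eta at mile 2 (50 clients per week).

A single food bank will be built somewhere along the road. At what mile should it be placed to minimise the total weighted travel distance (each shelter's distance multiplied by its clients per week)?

x = 17

For a sum of weighted absolute distances on a line, the optimum is the weighted median (not the mean). Total weight W = 700; half-weight = 350.
Sort by position and accumulate weight:
  mile 2 (Eta, w=50) → cum 50
  mile 3 (Epsilon, w=35) → cum 85
  mile 5 (Zeta, w=30) → cum 115
  mile 17 (Alpha, w=275) → cum 390  ≥ 350 → median here
  mile 19 (Delta, w=120) → cum 510
  mile 24 (Gamma, w=100) → cum 610
  mile 28 (Beta, w=90) → cum 700
Optimal location: mile 17.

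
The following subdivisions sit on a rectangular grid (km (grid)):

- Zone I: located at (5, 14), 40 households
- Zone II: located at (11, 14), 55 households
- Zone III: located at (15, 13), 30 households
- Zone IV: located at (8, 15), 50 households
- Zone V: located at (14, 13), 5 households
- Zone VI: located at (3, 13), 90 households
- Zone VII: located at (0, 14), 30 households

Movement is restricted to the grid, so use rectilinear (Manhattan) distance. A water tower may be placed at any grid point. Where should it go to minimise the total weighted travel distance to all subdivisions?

(5, 14)

Manhattan distance separates: Σwᵢ(|x−xᵢ|+|y−yᵢ|) = Σwᵢ|x−xᵢ| + Σwᵢ|y−yᵢ|, so x and y are optimised independently as 1-D weighted medians.
Total weight W = 300; half = 150.
x-coordinate, sorted with cumulative weight:
  x=0 (Zone VII, w=30) cum 30
  x=3 (Zone VI, w=90) cum 120
  x=5 (Zone I, w=40) cum 160  ← median
  x=8 (Zone IV, w=50) cum 210
  x=11 (Zone II, w=55) cum 265
  x=14 (Zone V, w=5) cum 270
  x=15 (Zone III, w=30) cum 300
⇒ x* = 5
y-coordinate, sorted with cumulative weight:
  y=13 (Zone III, w=30) cum 30
  y=13 (Zone V, w=5) cum 35
  y=13 (Zone VI, w=90) cum 125
  y=14 (Zone I, w=40) cum 165  ← median
  y=14 (Zone II, w=55) cum 220
  y=14 (Zone VII, w=30) cum 250
  y=15 (Zone IV, w=50) cum 300
⇒ y* = 14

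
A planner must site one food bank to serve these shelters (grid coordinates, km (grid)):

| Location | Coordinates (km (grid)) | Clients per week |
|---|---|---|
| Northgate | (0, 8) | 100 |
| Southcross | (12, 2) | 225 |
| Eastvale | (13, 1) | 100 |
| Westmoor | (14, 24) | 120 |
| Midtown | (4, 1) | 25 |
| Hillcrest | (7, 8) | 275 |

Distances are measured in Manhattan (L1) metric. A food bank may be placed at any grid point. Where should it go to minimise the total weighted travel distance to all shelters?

Manhattan distance separates: Σwᵢ(|x−xᵢ|+|y−yᵢ|) = Σwᵢ|x−xᵢ| + Σwᵢ|y−yᵢ|, so x and y are optimised independently as 1-D weighted medians.
Total weight W = 845; half = 422.5.
x-coordinate, sorted with cumulative weight:
  x=0 (Northgate, w=100) cum 100
  x=4 (Midtown, w=25) cum 125
  x=7 (Hillcrest, w=275) cum 400
  x=12 (Southcross, w=225) cum 625  ← median
  x=13 (Eastvale, w=100) cum 725
  x=14 (Westmoor, w=120) cum 845
⇒ x* = 12
y-coordinate, sorted with cumulative weight:
  y=1 (Eastvale, w=100) cum 100
  y=1 (Midtown, w=25) cum 125
  y=2 (Southcross, w=225) cum 350
  y=8 (Northgate, w=100) cum 450  ← median
  y=8 (Hillcrest, w=275) cum 725
  y=24 (Westmoor, w=120) cum 845
⇒ y* = 8

(12, 8)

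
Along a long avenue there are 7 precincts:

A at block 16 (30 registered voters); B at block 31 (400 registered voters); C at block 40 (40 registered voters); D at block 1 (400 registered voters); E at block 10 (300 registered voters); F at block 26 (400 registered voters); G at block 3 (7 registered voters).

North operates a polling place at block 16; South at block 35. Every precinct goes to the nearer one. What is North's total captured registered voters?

737

The indifferent point is the midpoint (16+35)/2 = 25.5; precincts left of it (closer to North at 16) go to North, those right go to South.
  D at 1 (w=400) → North
  G at 3 (w=7) → North
  E at 10 (w=300) → North
  A at 16 (w=30) → North
  F at 26 (w=400) → South
  B at 31 (w=400) → South
  C at 40 (w=40) → South
North captures 737; South captures 840.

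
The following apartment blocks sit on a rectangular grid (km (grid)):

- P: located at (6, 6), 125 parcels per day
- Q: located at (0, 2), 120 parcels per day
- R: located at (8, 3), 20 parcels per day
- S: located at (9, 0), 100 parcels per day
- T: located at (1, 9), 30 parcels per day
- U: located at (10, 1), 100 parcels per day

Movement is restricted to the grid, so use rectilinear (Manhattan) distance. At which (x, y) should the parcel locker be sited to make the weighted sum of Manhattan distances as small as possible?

(6, 2)

Manhattan distance separates: Σwᵢ(|x−xᵢ|+|y−yᵢ|) = Σwᵢ|x−xᵢ| + Σwᵢ|y−yᵢ|, so x and y are optimised independently as 1-D weighted medians.
Total weight W = 495; half = 247.5.
x-coordinate, sorted with cumulative weight:
  x=0 (Q, w=120) cum 120
  x=1 (T, w=30) cum 150
  x=6 (P, w=125) cum 275  ← median
  x=8 (R, w=20) cum 295
  x=9 (S, w=100) cum 395
  x=10 (U, w=100) cum 495
⇒ x* = 6
y-coordinate, sorted with cumulative weight:
  y=0 (S, w=100) cum 100
  y=1 (U, w=100) cum 200
  y=2 (Q, w=120) cum 320  ← median
  y=3 (R, w=20) cum 340
  y=6 (P, w=125) cum 465
  y=9 (T, w=30) cum 495
⇒ y* = 2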